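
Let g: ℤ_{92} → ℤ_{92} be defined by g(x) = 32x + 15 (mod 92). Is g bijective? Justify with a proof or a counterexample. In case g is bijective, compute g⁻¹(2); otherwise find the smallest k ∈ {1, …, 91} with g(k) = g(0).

23

Recall that g is injective when g(s) = g(t) forces s = t.
We have gcd(32, 92) = 4 > 1. Taking s = 0 and t = 23: g(0) = 15 and g(23) = 32·23 + 15 = 751 ≡ 15 (mod 92).
So g(0) = g(23) while 0 ≠ 23, thus g is not injective, hence not bijective.
Since g is not bijective, we find the least positive k with g(k) = g(0): this means 32k ≡ 0 (mod 92), i.e. 92 ∣ 32k. Since gcd(32, 92) = 4, dividing through by 4 this holds exactly when 23 ∣ 8k, and as gcd(8, 23) = 1, exactly when 23 ∣ k.
The smallest positive such k is 23.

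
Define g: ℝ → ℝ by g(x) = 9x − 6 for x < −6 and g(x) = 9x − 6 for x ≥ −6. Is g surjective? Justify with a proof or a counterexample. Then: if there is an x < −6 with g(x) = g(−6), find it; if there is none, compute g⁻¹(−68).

Both pieces are strictly increasing (slopes 9 and 9), so each is injective on its own interval.
The left piece maps (−∞, −6) onto (−∞, −60); the right piece maps [−6, ∞) onto [−60, ∞).
These images together cover ℝ, so g is surjective.
Because the two images are disjoint, no x < −6 has g(x) = g(−6), so we compute g⁻¹(−68): −68 lies in (−∞, −60), so solve 9x − 6 = −68: x = (−68 + 6)/9 = −62/9.

-62/9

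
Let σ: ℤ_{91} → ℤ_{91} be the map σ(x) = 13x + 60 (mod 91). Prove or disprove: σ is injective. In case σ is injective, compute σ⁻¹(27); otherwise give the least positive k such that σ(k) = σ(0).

By definition, injectivity means: for all x_1, x_2 in the domain, σ(x_1) = σ(x_2) implies x_1 = x_2.
We have gcd(13, 91) = 13 > 1. Taking x_1 = 0 and x_2 = 7: σ(0) = 60 and σ(7) = 13·7 + 60 = 151 ≡ 60 (mod 91).
So σ(0) = σ(7) while 0 ≠ 7, so σ is not injective.
Since σ is not injective, we find the least positive k with σ(k) = σ(0): this means 13k ≡ 0 (mod 91), i.e. 91 ∣ 13k. Since gcd(13, 91) = 13, dividing through by 13 this holds exactly when 7 ∣ k.
The smallest positive such k is 7.

7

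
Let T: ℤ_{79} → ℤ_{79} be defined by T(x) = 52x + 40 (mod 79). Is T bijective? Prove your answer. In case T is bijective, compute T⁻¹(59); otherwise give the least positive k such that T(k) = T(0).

If T(x_1) = T(x_2), then 52x_1 ≡ 52x_2 (mod 79). Because gcd(52, 79) = 1, we may cancel 52 to get x_1 ≡ x_2 (mod 79).
We now compute 52⁻¹ mod 79 explicitly. Euclid's algorithm: 79 = 1·52 + 27, 52 = 1·27 + 25, 27 = 1·25 + 2, 25 = 12·2 + 1; back-substituting gives 1 = 38·52 − 25·79, so 52⁻¹ ≡ 38 (mod 79).
Then y ↦ 38(y − 40) is a two-sided inverse to T, so every y ∈ ℤ_{79} has a preimage.
Hence T is bijective.
Since T is bijective, we compute T⁻¹(59): solve 52x + 40 ≡ 59 (mod 79), i.e. 52x ≡ 19 (mod 79).
Multiplying by 52⁻¹ = 38 gives x ≡ 38·19 = 722 = 9·79 + 11 ≡ 11 (mod 79).
Check: T(11) = 52·11 + 40 = 612 = 7·79 + 59 ≡ 59 (mod 79).

11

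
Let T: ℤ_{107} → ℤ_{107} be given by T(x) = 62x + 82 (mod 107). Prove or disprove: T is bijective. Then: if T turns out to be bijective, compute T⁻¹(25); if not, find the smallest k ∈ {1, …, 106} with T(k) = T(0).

If T(x_1) = T(x_2), then 62x_1 ≡ 62x_2 (mod 107). Because gcd(62, 107) = 1, we may cancel 62 to get x_1 ≡ x_2 (mod 107).
We now compute 62⁻¹ mod 107 explicitly. Euclid's algorithm: 107 = 1·62 + 45, 62 = 1·45 + 17, 45 = 2·17 + 11, 17 = 1·11 + 6, 11 = 1·6 + 5, 6 = 1·5 + 1; back-substituting gives 1 = 19·62 − 11·107, so 62⁻¹ ≡ 19 (mod 107).
Then y ↦ 19(y − 82) is a two-sided inverse to T, so every y ∈ ℤ_{107} has a preimage.
Thus T is bijective.
Since T is bijective, we compute T⁻¹(25): solve 62x + 82 ≡ 25 (mod 107), i.e. 62x ≡ 50 (mod 107).
Multiplying by 62⁻¹ = 19 gives x ≡ 19·50 = 950 = 8·107 + 94 ≡ 94 (mod 107).
Check: T(94) = 62·94 + 82 = 5910 = 55·107 + 25 ≡ 25 (mod 107).

94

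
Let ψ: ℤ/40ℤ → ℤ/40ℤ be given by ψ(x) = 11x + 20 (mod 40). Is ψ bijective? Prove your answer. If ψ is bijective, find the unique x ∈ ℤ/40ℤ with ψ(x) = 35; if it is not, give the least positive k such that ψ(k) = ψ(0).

5

Suppose ψ(s) = ψ(t) in ℤ/40ℤ. Then 11s + 20 ≡ 11t + 20 (mod 40), thus 11(s − t) ≡ 0 (mod 40).
Since gcd(11, 40) = 1, 11 is invertible modulo 40, so s − t ≡ 0 (mod 40), i.e. s = t.
We now compute 11⁻¹ mod 40 explicitly. Euclid's algorithm: 40 = 3·11 + 7, 11 = 1·7 + 4, 7 = 1·4 + 3, 4 = 1·3 + 1; back-substituting gives 1 = 11·11 − 3·40, so 11⁻¹ ≡ 11 (mod 40).
Then y ↦ 11(y − 20) is a two-sided inverse to ψ, so every y ∈ ℤ/40ℤ has a preimage.
Therefore ψ is bijective.
Since ψ is bijective, we compute ψ⁻¹(35): solve 11x + 20 ≡ 35 (mod 40), i.e. 11x ≡ 15 (mod 40).
Multiplying by 11⁻¹ = 11 gives x ≡ 11·15 = 165 = 4·40 + 5 ≡ 5 (mod 40).
Check: ψ(5) = 11·5 + 20 = 75 = 1·40 + 35 ≡ 35 (mod 40).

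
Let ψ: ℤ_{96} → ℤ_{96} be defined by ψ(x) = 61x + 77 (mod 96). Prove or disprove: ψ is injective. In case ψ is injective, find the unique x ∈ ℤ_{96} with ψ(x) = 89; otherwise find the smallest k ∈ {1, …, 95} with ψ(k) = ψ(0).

60

If ψ(x_1) = ψ(x_2), then 61x_1 ≡ 61x_2 (mod 96). Because gcd(61, 96) = 1, we may cancel 61 to get x_1 ≡ x_2 (mod 96).
So ψ is injective.
We now compute 61⁻¹ mod 96 explicitly. Euclid's algorithm: 96 = 1·61 + 35, 61 = 1·35 + 26, 35 = 1·26 + 9, 26 = 2·9 + 8, 9 = 1·8 + 1; back-substituting gives 1 = 85·61 − 54·96, so 61⁻¹ ≡ 85 (mod 96).
Since ψ is injective, we compute ψ⁻¹(89): solve 61x + 77 ≡ 89 (mod 96), i.e. 61x ≡ 12 (mod 96).
Multiplying by 61⁻¹ = 85 gives x ≡ 85·12 = 1020 = 10·96 + 60 ≡ 60 (mod 96).
Check: ψ(60) = 61·60 + 77 = 3737 = 38·96 + 89 ≡ 89 (mod 96).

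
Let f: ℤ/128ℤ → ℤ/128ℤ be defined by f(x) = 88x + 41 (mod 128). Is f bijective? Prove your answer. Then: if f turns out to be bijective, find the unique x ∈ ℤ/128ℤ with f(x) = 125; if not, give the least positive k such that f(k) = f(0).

We have gcd(88, 128) = 8 > 1. Taking s = 0 and t = 16: f(0) = 41 and f(16) = 88·16 + 41 = 1449 ≡ 41 (mod 128).
So f(0) = f(16) while 0 ≠ 16, thus f is not injective, hence not bijective.
Since f is not bijective, we find the least positive k with f(k) = f(0): this means 88k ≡ 0 (mod 128), i.e. 128 ∣ 88k. Since gcd(88, 128) = 8, dividing through by 8 this holds exactly when 16 ∣ 11k, and as gcd(11, 16) = 1, exactly when 16 ∣ k.
The smallest positive such k is 16.

16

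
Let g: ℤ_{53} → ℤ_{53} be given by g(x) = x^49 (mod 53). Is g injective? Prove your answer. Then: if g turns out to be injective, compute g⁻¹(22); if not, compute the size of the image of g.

Since 53 is prime, the nonzero elements of ℤ_{53} form a cyclic group of order 52.
As gcd(49, 52) = 1, raising to the 49th power is a bijection on this group: if u^49 ≡ v^49 then (uv^{−1})^49 = 1, and the only element of order dividing gcd(49, 52) = 1 is 1, so u = v.
With g(0) = 0 this makes g injective on all of ℤ_{53}, hence bijective (finite equal-size domain and codomain). In particular g is injective.
Since g is injective, we find the preimage of 22. The inverse of x ↦ x^49 on (ℤ_{53})^× is x ↦ x^17, because 49·17 = 833 = 16·52 + 1 ≡ 1 (mod 52) and x^{52} = 1 for x ≠ 0 (Fermat). So g⁻¹(22) = 22^17 mod 53.
Repeated squaring mod 53: 22^1 ≡ 22, 22^2 ≡ 22² = 484 ≡ 7, 22^4 ≡ 7² = 49, 22^8 ≡ 49² = 2401 ≡ 16, 22^16 ≡ 16² = 256 ≡ 44. Since 17 = 16 + 1, 22^17 ≡ 44·22: 44·22 = 968 ≡ 14. So 22^17 ≡ 14 (mod 53).
Hence g⁻¹(22) = 14.

14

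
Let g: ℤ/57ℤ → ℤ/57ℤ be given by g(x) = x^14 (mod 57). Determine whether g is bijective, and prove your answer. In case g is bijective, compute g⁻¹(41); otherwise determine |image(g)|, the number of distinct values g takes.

g(8): Repeated squaring mod 57: 8^1 ≡ 8, 8^2 ≡ 8² = 64 ≡ 7, 8^4 ≡ 7² = 49, 8^8 ≡ 49² = 2401 ≡ 7. Since 14 = 8 + 4 + 2, 8^14 ≡ 7·49·7: 7·49 = 343 ≡ 1, then 1·7 = 7. So 8^14 ≡ 7 (mod 57).
g(11): Repeated squaring mod 57: 11^1 ≡ 11, 11^2 ≡ 11² = 121 ≡ 7, 11^4 ≡ 7² = 49, 11^8 ≡ 49² = 2401 ≡ 7. Since 14 = 8 + 4 + 2, 11^14 ≡ 7·49·7: 7·49 = 343 ≡ 1, then 1·7 = 7. So 11^14 ≡ 7 (mod 57).
So g(8) = g(11) = 7 while 8 ≠ 11, therefore g is not injective, hence not bijective.
Since g is not bijective, we determine |image(g)|. Computing x^14 mod 57 for each x (by repeated squaring, reducing mod 57 at every step), the values g(0), g(1), …, g(56) are: 0, 1, 25, 42, 55, 28, 24, 49, 7, 54, 16, 7, 30, 43, 28, 36, 4, 25, 39, 19, 1, 6, 4, 55, 9, 43, 49, 45, 16, 16, 45, 49, 43, 9, 55, 4, 6, 1, 19, 39, 25, 4, 36, 28, 43, 30, 7, 16, 54, 7, 49, 24, 28, 55, 42, 25, 1.
The distinct values are {0, 1, 4, 6, 7, 9, 16, 19, 24, 25, 28, 30, 36, 39, 42, 43, 45, 49, 54, 55}; there are 20 of them.

20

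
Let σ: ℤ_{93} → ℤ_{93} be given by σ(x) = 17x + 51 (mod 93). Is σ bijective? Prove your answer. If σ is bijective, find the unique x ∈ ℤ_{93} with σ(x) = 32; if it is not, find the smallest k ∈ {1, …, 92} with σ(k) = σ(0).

70

Suppose σ(x_1) = σ(x_2) in ℤ_{93}. Then 17x_1 + 51 ≡ 17x_2 + 51 (mod 93), therefore 17(x_1 − x_2) ≡ 0 (mod 93).
Since gcd(17, 93) = 1, 17 is invertible modulo 93, therefore x_1 − x_2 ≡ 0 (mod 93), i.e. x_1 = x_2.
We now compute 17⁻¹ mod 93 explicitly. Euclid's algorithm: 93 = 5·17 + 8, 17 = 2·8 + 1; back-substituting gives 1 = 11·17 − 2·93, so 17⁻¹ ≡ 11 (mod 93).
For any y ∈ ℤ_{93}, x = 11(y − 51) mod 93 satisfies σ(x) = 17·11(y − 51) + 51 ≡ y (since 17·11 ≡ 1 mod 93). So every y has a preimage.
Therefore σ is bijective.
Since σ is bijective, we find σ⁻¹(32): we need 17x ≡ 32 − 51 ≡ 74 (mod 93). Using 17⁻¹ = 11: x ≡ 11·74 = 814 = 8·93 + 70, so x = 70.
Check: σ(70) = 17·70 + 51 = 1241 = 13·93 + 32 ≡ 32 (mod 93).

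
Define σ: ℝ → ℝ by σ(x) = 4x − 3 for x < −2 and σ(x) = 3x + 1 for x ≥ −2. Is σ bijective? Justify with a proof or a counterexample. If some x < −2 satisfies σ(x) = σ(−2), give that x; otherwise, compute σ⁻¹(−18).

Both pieces are strictly increasing (slopes 4 and 3), so each is injective on its own interval.
The left piece maps (−∞, −2) onto (−∞, −11); the right piece maps [−2, ∞) onto [−5, ∞).
The images leave a gap (−11 has no preimage), so σ is not surjective, hence not bijective.
Because the two images are disjoint, no x < −2 has σ(x) = σ(−2), so we compute σ⁻¹(−18): −18 lies in (−∞, −11), so solve 4x − 3 = −18: x = (−18 + 3)/4 = −15/4.

-15/4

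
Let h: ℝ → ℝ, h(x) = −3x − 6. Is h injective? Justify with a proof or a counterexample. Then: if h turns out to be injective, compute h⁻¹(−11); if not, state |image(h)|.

Recall that h is injective when h(x_1) = h(x_2) forces x_1 = x_2.
Suppose h(x_1) = h(x_2). Then −3x_1 − 6 = −3x_2 − 6, so −3x_1 = −3x_2, so x_1 = x_2.
Therefore h is injective.
Since h is injective, we compute h⁻¹(−11) = (−11 + 6)/(−3) = 5/3.

5/3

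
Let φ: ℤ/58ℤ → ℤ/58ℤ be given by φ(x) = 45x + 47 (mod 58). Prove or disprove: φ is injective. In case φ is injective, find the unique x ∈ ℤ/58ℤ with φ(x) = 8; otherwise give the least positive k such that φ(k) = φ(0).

3

If φ(s) = φ(t), then 45s ≡ 45t (mod 58). Because gcd(45, 58) = 1, we may cancel 45 to get s ≡ t (mod 58).
Hence φ is injective.
We now compute 45⁻¹ mod 58 explicitly. Euclid's algorithm: 58 = 1·45 + 13, 45 = 3·13 + 6, 13 = 2·6 + 1; back-substituting gives 1 = 49·45 − 38·58, so 45⁻¹ ≡ 49 (mod 58).
Since φ is injective, we compute φ⁻¹(8): solve 45x + 47 ≡ 8 (mod 58), i.e. 45x ≡ 19 (mod 58).
Multiplying by 45⁻¹ = 49 gives x ≡ 49·19 = 931 = 16·58 + 3 ≡ 3 (mod 58).
Check: φ(3) = 45·3 + 47 = 182 = 3·58 + 8 ≡ 8 (mod 58).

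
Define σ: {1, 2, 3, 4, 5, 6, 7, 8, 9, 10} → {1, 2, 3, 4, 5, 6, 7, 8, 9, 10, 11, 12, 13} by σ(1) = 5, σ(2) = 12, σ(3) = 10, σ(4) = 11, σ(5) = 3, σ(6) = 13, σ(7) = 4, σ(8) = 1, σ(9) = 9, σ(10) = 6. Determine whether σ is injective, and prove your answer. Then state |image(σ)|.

10

The values σ(1), …, σ(10) are 5, 12, 10, 11, 3, 13, 4, 1, 9, 6 — all distinct.
So σ(s) = σ(t) only when s = t, and σ is injective.
The image of σ is {1, 3, 4, 5, 6, 9, 10, 11, 12, 13}, which has 10 elements.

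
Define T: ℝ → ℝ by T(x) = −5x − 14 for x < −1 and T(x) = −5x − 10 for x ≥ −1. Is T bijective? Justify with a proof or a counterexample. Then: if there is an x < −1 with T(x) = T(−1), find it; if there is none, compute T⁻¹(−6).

-9/5

Both pieces are strictly decreasing (slopes −5 and −5), so each is injective on its own interval.
The left piece maps (−∞, −1) onto (−9, ∞); the right piece maps [−1, ∞) onto (−∞, −5].
These images overlap. In particular T(−1) = −5 (right piece), and solving −5x − 14 = −5 on the left piece gives x = −9/5 < −1.
So T(−9/5) = T(−1) with −9/5 ≠ −1, and T is not injective, hence not bijective. This x = −9/5 is the requested value below −1.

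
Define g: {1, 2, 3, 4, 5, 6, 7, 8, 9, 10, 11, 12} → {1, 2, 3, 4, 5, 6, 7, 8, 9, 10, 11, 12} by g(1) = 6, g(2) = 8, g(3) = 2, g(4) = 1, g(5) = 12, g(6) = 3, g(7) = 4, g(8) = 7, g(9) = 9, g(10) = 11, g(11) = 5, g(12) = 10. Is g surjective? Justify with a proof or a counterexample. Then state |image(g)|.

Every element of the codomain has a preimage: 1 = g(4), 2 = g(3), 3 = g(6), 4 = g(7), 5 = g(11), 6 = g(1), 7 = g(8), 8 = g(2), 9 = g(9), 10 = g(12), 11 = g(10), 12 = g(5).
Hence g is surjective.
The image of g is {1, 2, 3, 4, 5, 6, 7, 8, 9, 10, 11, 12}, which has 12 elements.

12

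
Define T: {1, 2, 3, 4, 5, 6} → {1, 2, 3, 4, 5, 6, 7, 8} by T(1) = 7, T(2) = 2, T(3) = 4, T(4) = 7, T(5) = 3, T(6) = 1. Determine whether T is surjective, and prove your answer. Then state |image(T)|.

5

No element maps to 5, so T is not surjective.
The image of T is {1, 2, 3, 4, 7}, which has 5 elements.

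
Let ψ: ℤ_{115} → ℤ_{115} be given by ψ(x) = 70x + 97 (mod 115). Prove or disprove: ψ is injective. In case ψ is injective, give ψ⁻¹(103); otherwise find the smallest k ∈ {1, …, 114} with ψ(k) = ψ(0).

Recall: ψ is injective if ψ(a) = ψ(b) implies a = b.
We have gcd(70, 115) = 5 > 1. Taking a = 0 and b = 23: ψ(0) = 97 and ψ(23) = 70·23 + 97 = 1707 ≡ 97 (mod 115).
So ψ(0) = ψ(23) while 0 ≠ 23, hence ψ is not injective.
Since ψ is not injective, we find the least positive k with ψ(k) = ψ(0): this means 70k ≡ 0 (mod 115), i.e. 115 ∣ 70k. Since gcd(70, 115) = 5, dividing through by 5 this holds exactly when 23 ∣ 14k, and as gcd(14, 23) = 1, exactly when 23 ∣ k.
The smallest positive such k is 23.

23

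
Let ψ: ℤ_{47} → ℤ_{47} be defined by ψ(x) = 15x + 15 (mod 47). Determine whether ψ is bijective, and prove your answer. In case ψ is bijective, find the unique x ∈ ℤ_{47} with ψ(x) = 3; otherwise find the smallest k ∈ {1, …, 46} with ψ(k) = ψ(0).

Suppose ψ(s) = ψ(t) in ℤ_{47}. Then 15s + 15 ≡ 15t + 15 (mod 47), therefore 15(s − t) ≡ 0 (mod 47).
Since gcd(15, 47) = 1, 15 is invertible modulo 47, so s − t ≡ 0 (mod 47), i.e. s = t.
We now compute 15⁻¹ mod 47 explicitly. Euclid's algorithm: 47 = 3·15 + 2, 15 = 7·2 + 1; back-substituting gives 1 = 22·15 − 7·47, so 15⁻¹ ≡ 22 (mod 47).
For any y ∈ ℤ_{47}, x = 22(y − 15) mod 47 satisfies ψ(x) = 15·22(y − 15) + 15 ≡ y (since 15·22 ≡ 1 mod 47). So every y has a preimage.
Therefore ψ is bijective.
Since ψ is bijective, we compute ψ⁻¹(3): solve 15x + 15 ≡ 3 (mod 47), i.e. 15x ≡ 35 (mod 47).
Multiplying by 15⁻¹ = 22 gives x ≡ 22·35 = 770 = 16·47 + 18 ≡ 18 (mod 47).
Check: ψ(18) = 15·18 + 15 = 285 = 6·47 + 3 ≡ 3 (mod 47).

18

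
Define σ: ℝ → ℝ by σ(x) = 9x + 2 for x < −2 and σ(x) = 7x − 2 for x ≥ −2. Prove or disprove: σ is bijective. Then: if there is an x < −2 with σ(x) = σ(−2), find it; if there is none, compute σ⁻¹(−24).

-26/9

Both pieces are strictly increasing (slopes 9 and 7), so each is injective on its own interval.
The left piece maps (−∞, −2) onto (−∞, −16); the right piece maps [−2, ∞) onto [−16, ∞).
Since −16 = −16, the images partition ℝ: σ is injective and surjective, hence bijective.
Because the two images are disjoint, no x < −2 has σ(x) = σ(−2), so we compute σ⁻¹(−24): −24 lies in (−∞, −16), so solve 9x + 2 = −24: x = (−24 − 2)/9 = −26/9.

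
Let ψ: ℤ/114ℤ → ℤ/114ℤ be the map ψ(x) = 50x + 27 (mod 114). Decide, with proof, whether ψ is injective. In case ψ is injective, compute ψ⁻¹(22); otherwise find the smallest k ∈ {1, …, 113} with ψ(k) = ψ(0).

We have gcd(50, 114) = 2 > 1. Taking a = 0 and b = 57: ψ(0) = 27 and ψ(57) = 50·57 + 27 = 2877 ≡ 27 (mod 114).
So ψ(0) = ψ(57) while 0 ≠ 57, hence ψ is not injective.
Since ψ is not injective, we find the least positive k with ψ(k) = ψ(0): this means 50k ≡ 0 (mod 114), i.e. 114 ∣ 50k. Since gcd(50, 114) = 2, dividing through by 2 this holds exactly when 57 ∣ 25k, and as gcd(25, 57) = 1, exactly when 57 ∣ k.
The smallest positive such k is 57.

57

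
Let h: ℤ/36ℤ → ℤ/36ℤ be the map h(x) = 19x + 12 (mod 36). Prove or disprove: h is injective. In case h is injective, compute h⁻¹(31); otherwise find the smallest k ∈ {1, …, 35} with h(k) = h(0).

1

Suppose h(s) = h(t) in ℤ/36ℤ. Then 19s + 12 ≡ 19t + 12 (mod 36), thus 19(s − t) ≡ 0 (mod 36).
Since gcd(19, 36) = 1, 19 is invertible modulo 36, thus s − t ≡ 0 (mod 36), i.e. s = t.
Thus h is injective.
We now compute 19⁻¹ mod 36 explicitly. Euclid's algorithm: 36 = 1·19 + 17, 19 = 1·17 + 2, 17 = 8·2 + 1; back-substituting gives 1 = 19·19 − 10·36, so 19⁻¹ ≡ 19 (mod 36).
Since h is injective, we find h⁻¹(31): we need 19x ≡ 31 − 12 ≡ 19 (mod 36). Using 19⁻¹ = 19: x ≡ 19·19 = 361 = 10·36 + 1, so x = 1.
Check: h(1) = 19·1 + 12 = 31 ≡ 31 (mod 36).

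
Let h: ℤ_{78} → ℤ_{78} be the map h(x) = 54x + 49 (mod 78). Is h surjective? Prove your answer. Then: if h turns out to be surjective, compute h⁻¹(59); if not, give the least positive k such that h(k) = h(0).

Since gcd(54, 78) = 6, we have 54x ≡ 0 (mod 6) for all x, so h(x) ≡ 1 (mod 6).
But 0 ≢ 1 (mod 6), so 0 ∈ ℤ_{78} has no preimage. Thus h is not surjective.
Since h is not surjective, we find the least positive k with h(k) = h(0): this means 54k ≡ 0 (mod 78), i.e. 78 ∣ 54k. Since gcd(54, 78) = 6, dividing through by 6 this holds exactly when 13 ∣ 9k, and as gcd(9, 13) = 1, exactly when 13 ∣ k.
The smallest positive such k is 13.

13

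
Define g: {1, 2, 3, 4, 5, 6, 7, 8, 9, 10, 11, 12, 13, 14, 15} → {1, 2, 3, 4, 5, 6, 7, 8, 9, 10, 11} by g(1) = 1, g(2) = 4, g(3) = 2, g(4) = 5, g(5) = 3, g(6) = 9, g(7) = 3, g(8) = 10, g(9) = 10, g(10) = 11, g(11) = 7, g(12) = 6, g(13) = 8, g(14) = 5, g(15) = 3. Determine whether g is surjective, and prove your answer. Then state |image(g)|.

11

Every element of the codomain has a preimage: 1 = g(1), 2 = g(3), 3 = g(5), 4 = g(2), 5 = g(4), 6 = g(12), 7 = g(11), 8 = g(13), 9 = g(6), 10 = g(8), 11 = g(10).
Therefore g is surjective.
The image of g is {1, 2, 3, 4, 5, 6, 7, 8, 9, 10, 11}, which has 11 elements.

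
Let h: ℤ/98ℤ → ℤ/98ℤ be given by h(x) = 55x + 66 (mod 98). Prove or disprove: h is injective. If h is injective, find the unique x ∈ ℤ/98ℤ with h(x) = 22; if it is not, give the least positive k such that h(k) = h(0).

Suppose h(x_1) = h(x_2) in ℤ/98ℤ. Then 55x_1 + 66 ≡ 55x_2 + 66 (mod 98), hence 55(x_1 − x_2) ≡ 0 (mod 98).
Since gcd(55, 98) = 1, 55 is invertible modulo 98, therefore x_1 − x_2 ≡ 0 (mod 98), i.e. x_1 = x_2.
Thus h is injective.
We now compute 55⁻¹ mod 98 explicitly. Euclid's algorithm: 98 = 1·55 + 43, 55 = 1·43 + 12, 43 = 3·12 + 7, 12 = 1·7 + 5, 7 = 1·5 + 2, 5 = 2·2 + 1; back-substituting gives 1 = 41·55 − 23·98, so 55⁻¹ ≡ 41 (mod 98).
Since h is injective, we find h⁻¹(22): we need 55x ≡ 22 − 66 ≡ 54 (mod 98). Using 55⁻¹ = 41: x ≡ 41·54 = 2214 = 22·98 + 58, so x = 58.
Check: h(58) = 55·58 + 66 = 3256 = 33·98 + 22 ≡ 22 (mod 98).

58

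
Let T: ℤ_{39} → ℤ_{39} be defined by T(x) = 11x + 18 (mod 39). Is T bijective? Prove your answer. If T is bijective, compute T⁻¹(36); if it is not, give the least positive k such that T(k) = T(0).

30

Suppose T(a) = T(b) in ℤ_{39}. Then 11a + 18 ≡ 11b + 18 (mod 39), thus 11(a − b) ≡ 0 (mod 39).
Since gcd(11, 39) = 1, 11 is invertible modulo 39, thus a − b ≡ 0 (mod 39), i.e. a = b.
We now compute 11⁻¹ mod 39 explicitly. Euclid's algorithm: 39 = 3·11 + 6, 11 = 1·6 + 5, 6 = 1·5 + 1; back-substituting gives 1 = 32·11 − 9·39, so 11⁻¹ ≡ 32 (mod 39).
Then y ↦ 32(y − 18) is a two-sided inverse to T, so every y ∈ ℤ_{39} has a preimage.
Therefore T is bijective.
Since T is bijective, we compute T⁻¹(36): solve 11x + 18 ≡ 36 (mod 39), i.e. 11x ≡ 18 (mod 39).
Multiplying by 11⁻¹ = 32 gives x ≡ 32·18 = 576 = 14·39 + 30 ≡ 30 (mod 39).
Check: T(30) = 11·30 + 18 = 348 = 8·39 + 36 ≡ 36 (mod 39).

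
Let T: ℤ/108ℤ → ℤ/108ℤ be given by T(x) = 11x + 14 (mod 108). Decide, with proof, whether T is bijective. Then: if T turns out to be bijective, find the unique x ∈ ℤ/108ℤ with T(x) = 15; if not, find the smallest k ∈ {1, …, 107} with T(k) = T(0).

Suppose T(u) = T(v) in ℤ/108ℤ. Then 11u + 14 ≡ 11v + 14 (mod 108), therefore 11(u − v) ≡ 0 (mod 108).
Since gcd(11, 108) = 1, 11 is invertible modulo 108, hence u − v ≡ 0 (mod 108), i.e. u = v.
We now compute 11⁻¹ mod 108 explicitly. Euclid's algorithm: 108 = 9·11 + 9, 11 = 1·9 + 2, 9 = 4·2 + 1; back-substituting gives 1 = 59·11 − 6·108, so 11⁻¹ ≡ 59 (mod 108).
Then y ↦ 59(y − 14) is a two-sided inverse to T, so every y ∈ ℤ/108ℤ has a preimage.
Thus T is bijective.
Since T is bijective, we find T⁻¹(15): we need 11x ≡ 15 − 14 ≡ 1 (mod 108). Using 11⁻¹ = 59: x ≡ 59·1 = 59, so x = 59.
Check: T(59) = 11·59 + 14 = 663 = 6·108 + 15 ≡ 15 (mod 108).

59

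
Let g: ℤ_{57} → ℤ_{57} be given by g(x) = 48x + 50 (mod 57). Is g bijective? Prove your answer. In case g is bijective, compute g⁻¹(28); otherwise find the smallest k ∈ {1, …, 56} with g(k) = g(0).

19

We have gcd(48, 57) = 3 > 1. Taking x_1 = 0 and x_2 = 19: g(0) = 50 and g(19) = 48·19 + 50 = 962 ≡ 50 (mod 57).
So g(0) = g(19) while 0 ≠ 19, thus g is not injective, hence not bijective.
Since g is not bijective, we find the least positive k with g(k) = g(0): this means 48k ≡ 0 (mod 57), i.e. 57 ∣ 48k. Since gcd(48, 57) = 3, dividing through by 3 this holds exactly when 19 ∣ 16k, and as gcd(16, 19) = 1, exactly when 19 ∣ k.
The smallest positive such k is 19.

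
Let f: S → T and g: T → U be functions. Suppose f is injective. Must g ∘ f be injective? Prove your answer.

not injective

No. Take S = T = U = {0, 1}, f = identity (injective), and g(x) = 0 for every x.
Then (g ∘ f)(0) = 0 = (g ∘ f)(1) with 0 ≠ 1, so g ∘ f is not injective.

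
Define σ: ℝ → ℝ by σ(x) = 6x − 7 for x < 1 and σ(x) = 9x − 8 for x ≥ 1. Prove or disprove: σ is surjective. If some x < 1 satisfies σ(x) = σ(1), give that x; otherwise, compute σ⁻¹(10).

Both pieces are strictly increasing (slopes 6 and 9), so each is injective on its own interval.
The left piece maps (−∞, 1) onto (−∞, −1); the right piece maps [1, ∞) onto [1, ∞).
The union (−∞, −1) ∪ [1, ∞) omits the interval between −1 and 1; in particular −1 has no preimage. So σ is not surjective.
Because the two images are disjoint, no x < 1 has σ(x) = σ(1), so we compute σ⁻¹(10): 10 lies in [1, ∞), so solve 9x − 8 = 10: x = (10 + 8)/9 = 2.

2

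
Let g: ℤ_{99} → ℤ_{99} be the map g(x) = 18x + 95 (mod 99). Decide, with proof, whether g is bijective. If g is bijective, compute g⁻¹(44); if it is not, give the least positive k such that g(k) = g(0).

We have gcd(18, 99) = 9 > 1. Taking s = 0 and t = 11: g(0) = 95 and g(11) = 18·11 + 95 = 293 ≡ 95 (mod 99).
So g(0) = g(11) while 0 ≠ 11, therefore g is not injective, hence not bijective.
Since g is not bijective, we find the least positive k with g(k) = g(0): this means 18k ≡ 0 (mod 99), i.e. 99 ∣ 18k. Since gcd(18, 99) = 9, dividing through by 9 this holds exactly when 11 ∣ 2k, and as gcd(2, 11) = 1, exactly when 11 ∣ k.
The smallest positive such k is 11.

11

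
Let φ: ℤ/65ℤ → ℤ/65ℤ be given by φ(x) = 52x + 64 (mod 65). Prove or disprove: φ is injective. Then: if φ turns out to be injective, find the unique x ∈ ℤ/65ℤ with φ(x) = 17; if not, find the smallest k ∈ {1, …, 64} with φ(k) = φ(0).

We have gcd(52, 65) = 13 > 1. Taking s = 0 and t = 5: φ(0) = 64 and φ(5) = 52·5 + 64 = 324 ≡ 64 (mod 65).
So φ(0) = φ(5) while 0 ≠ 5, thus φ is not injective.
Since φ is not injective, we find the least positive k with φ(k) = φ(0): this means 52k ≡ 0 (mod 65), i.e. 65 ∣ 52k. Since gcd(52, 65) = 13, dividing through by 13 this holds exactly when 5 ∣ 4k, and as gcd(4, 5) = 1, exactly when 5 ∣ k.
The smallest positive such k is 5.

5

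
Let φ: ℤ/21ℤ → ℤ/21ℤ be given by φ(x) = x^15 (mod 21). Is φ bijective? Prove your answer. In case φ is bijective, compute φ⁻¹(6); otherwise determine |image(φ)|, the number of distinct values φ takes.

φ(1) = 1^15 = 1.
φ(4): Repeated squaring mod 21: 4^1 ≡ 4, 4^2 ≡ 4² = 16, 4^4 ≡ 16² = 256 ≡ 4, 4^8 ≡ 4² = 16. Since 15 = 8 + 4 + 2 + 1, 4^15 ≡ 16·4·16·4: 16·4 = 64 ≡ 1, then 1·16 = 16, then 16·4 = 64 ≡ 1. So 4^15 ≡ 1 (mod 21).
So φ(1) = φ(4) = 1 while 1 ≠ 4, thus φ is not injective, hence not bijective.
Since φ is not bijective, we determine |image(φ)|. Computing x^15 mod 21 for each x (by repeated squaring, reducing mod 21 at every step), the values φ(0), φ(1), …, φ(20) are: 0, 1, 8, 6, 1, 20, 6, 7, 8, 15, 13, 8, 6, 13, 14, 15, 1, 20, 15, 13, 20.
The distinct values are {0, 1, 6, 7, 8, 13, 14, 15, 20}; there are 9 of them.

9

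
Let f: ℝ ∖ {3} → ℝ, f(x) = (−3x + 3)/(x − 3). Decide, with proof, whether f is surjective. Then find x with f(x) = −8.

If f(x) = −3, cross-multiplying gives 1(−3x + 3) = −3(x − 3), which simplifies to 3 = 9 — false.  So −3 has no preimage and f is not surjective.
Solving f(x) = −8: cross-multiplying gives −3x + 3 = −8(x − 3), which rearranges to 5x = 21, so x = 21/5.

21/5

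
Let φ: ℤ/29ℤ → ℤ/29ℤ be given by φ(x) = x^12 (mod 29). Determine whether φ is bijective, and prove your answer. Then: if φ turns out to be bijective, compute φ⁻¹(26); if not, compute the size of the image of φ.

8

φ(2): Repeated squaring mod 29: 2^1 ≡ 2, 2^2 ≡ 2² = 4, 2^4 ≡ 4² = 16, 2^8 ≡ 16² = 256 ≡ 24. Since 12 = 8 + 4, 2^12 ≡ 24·16: 24·16 = 384 ≡ 7. So 2^12 ≡ 7 (mod 29).
φ(5): Repeated squaring mod 29: 5^1 ≡ 5, 5^2 ≡ 5² = 25, 5^4 ≡ 25² = 625 ≡ 16, 5^8 ≡ 16² = 256 ≡ 24. Since 12 = 8 + 4, 5^12 ≡ 24·16: 24·16 = 384 ≡ 7. So 5^12 ≡ 7 (mod 29).
So φ(2) = φ(5) = 7 while 2 ≠ 5, hence φ is not injective, hence not bijective.
Since φ is not bijective, we determine |image(φ)|. Computing x^12 mod 29 for each x (by repeated squaring, reducing mod 29 at every step), the values φ(0), φ(1), …, φ(28) are: 0, 1, 7, 16, 20, 7, 25, 16, 24, 24, 20, 23, 1, 23, 25, 25, 23, 1, 23, 20, 24, 24, 16, 25, 7, 20, 16, 7, 1.
The distinct values are {0, 1, 7, 16, 20, 23, 24, 25}; there are 8 of them.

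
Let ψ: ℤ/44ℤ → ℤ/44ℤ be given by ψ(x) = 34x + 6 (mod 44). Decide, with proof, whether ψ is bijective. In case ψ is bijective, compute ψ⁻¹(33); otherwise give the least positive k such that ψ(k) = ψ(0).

We have gcd(34, 44) = 2 > 1. Taking s = 0 and t = 22: ψ(0) = 6 and ψ(22) = 34·22 + 6 = 754 ≡ 6 (mod 44).
So ψ(0) = ψ(22) while 0 ≠ 22, thus ψ is not injective, hence not bijective.
Since ψ is not bijective, we find the least positive k with ψ(k) = ψ(0): this means 34k ≡ 0 (mod 44), i.e. 44 ∣ 34k. Since gcd(34, 44) = 2, dividing through by 2 this holds exactly when 22 ∣ 17k, and as gcd(17, 22) = 1, exactly when 22 ∣ k.
The smallest positive such k is 22.

22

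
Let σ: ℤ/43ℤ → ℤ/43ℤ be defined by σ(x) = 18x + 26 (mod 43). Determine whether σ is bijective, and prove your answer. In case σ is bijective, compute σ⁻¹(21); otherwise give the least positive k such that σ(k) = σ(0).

26

If σ(x_1) = σ(x_2), then 18x_1 ≡ 18x_2 (mod 43). Because gcd(18, 43) = 1, we may cancel 18 to get x_1 ≡ x_2 (mod 43).
We now compute 18⁻¹ mod 43 explicitly. Euclid's algorithm: 43 = 2·18 + 7, 18 = 2·7 + 4, 7 = 1·4 + 3, 4 = 1·3 + 1; back-substituting gives 1 = 12·18 − 5·43, so 18⁻¹ ≡ 12 (mod 43).
For any y ∈ ℤ/43ℤ, x = 12(y − 26) mod 43 satisfies σ(x) = 18·12(y − 26) + 26 ≡ y (since 18·12 ≡ 1 mod 43). So every y has a preimage.
Hence σ is bijective.
Since σ is bijective, we find σ⁻¹(21): we need 18x ≡ 21 − 26 ≡ 38 (mod 43). Using 18⁻¹ = 12: x ≡ 12·38 = 456 = 10·43 + 26, so x = 26.
Check: σ(26) = 18·26 + 26 = 494 = 11·43 + 21 ≡ 21 (mod 43).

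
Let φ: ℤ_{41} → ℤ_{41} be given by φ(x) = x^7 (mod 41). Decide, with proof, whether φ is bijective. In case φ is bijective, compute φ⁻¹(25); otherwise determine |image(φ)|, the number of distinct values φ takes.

Since 41 is prime, the nonzero elements of ℤ_{41} form a cyclic group of order 40.
As gcd(7, 40) = 1, raising to the 7th power is a bijection on this group: if x_1^7 ≡ x_2^7 then (x_1x_2^{−1})^7 = 1, and the only element of order dividing gcd(7, 40) = 1 is 1, so x_1 = x_2.
With φ(0) = 0 this makes φ injective on all of ℤ_{41}, hence bijective (finite equal-size domain and codomain). In particular φ is bijective.
Since φ is bijective, we find the preimage of 25. The inverse of x ↦ x^7 on (ℤ_{41})^× is x ↦ x^23, because 7·23 = 161 = 4·40 + 1 ≡ 1 (mod 40) and x^{40} = 1 for x ≠ 0 (Fermat). So φ⁻¹(25) = 25^23 mod 41.
Repeated squaring mod 41: 25^1 ≡ 25, 25^2 ≡ 25² = 625 ≡ 10, 25^4 ≡ 10² = 100 ≡ 18, 25^8 ≡ 18² = 324 ≡ 37, 25^16 ≡ 37² = 1369 ≡ 16. Since 23 = 16 + 4 + 2 + 1, 25^23 ≡ 16·18·10·25: 16·18 = 288 ≡ 1, then 1·10 = 10, then 10·25 = 250 ≡ 4. So 25^23 ≡ 4 (mod 41).
Hence φ⁻¹(25) = 4.

4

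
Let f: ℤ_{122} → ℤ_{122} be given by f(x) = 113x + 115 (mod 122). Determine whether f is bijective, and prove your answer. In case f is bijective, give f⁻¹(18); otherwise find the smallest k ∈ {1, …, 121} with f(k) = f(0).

65

If f(x_1) = f(x_2), then 113x_1 ≡ 113x_2 (mod 122). Because gcd(113, 122) = 1, we may cancel 113 to get x_1 ≡ x_2 (mod 122).
We now compute 113⁻¹ mod 122 explicitly. Euclid's algorithm: 122 = 1·113 + 9, 113 = 12·9 + 5, 9 = 1·5 + 4, 5 = 1·4 + 1; back-substituting gives 1 = 27·113 − 25·122, so 113⁻¹ ≡ 27 (mod 122).
Then y ↦ 27(y − 115) is a two-sided inverse to f, so every y ∈ ℤ_{122} has a preimage.
Hence f is bijective.
Since f is bijective, we compute f⁻¹(18): solve 113x + 115 ≡ 18 (mod 122), i.e. 113x ≡ 25 (mod 122).
Multiplying by 113⁻¹ = 27 gives x ≡ 27·25 = 675 = 5·122 + 65 ≡ 65 (mod 122).
Check: f(65) = 113·65 + 115 = 7460 = 61·122 + 18 ≡ 18 (mod 122).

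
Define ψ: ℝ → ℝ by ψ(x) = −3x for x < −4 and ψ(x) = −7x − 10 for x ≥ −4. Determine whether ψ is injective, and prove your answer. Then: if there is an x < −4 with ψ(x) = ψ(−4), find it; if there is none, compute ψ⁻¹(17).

Both pieces are strictly decreasing (slopes −3 and −7), so each is injective on its own interval.
The left piece maps (−∞, −4) onto (12, ∞); the right piece maps [−4, ∞) onto (−∞, 18].
These images overlap. In particular ψ(−4) = 18 (right piece), and solving −3x = 18 on the left piece gives x = −6 < −4.
So ψ(−6) = ψ(−4) with −6 ≠ −4, and ψ is not injective. This x = −6 is the requested value below −4.

-6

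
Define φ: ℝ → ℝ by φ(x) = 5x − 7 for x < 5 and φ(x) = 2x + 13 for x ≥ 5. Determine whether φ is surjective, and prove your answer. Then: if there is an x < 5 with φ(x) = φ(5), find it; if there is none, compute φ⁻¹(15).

22/5

Both pieces are strictly increasing (slopes 5 and 2), so each is injective on its own interval.
The left piece maps (−∞, 5) onto (−∞, 18); the right piece maps [5, ∞) onto [23, ∞).
The union (−∞, 18) ∪ [23, ∞) omits the interval between 18 and 23; in particular 18 has no preimage. So φ is not surjective.
Because the two images are disjoint, no x < 5 has φ(x) = φ(5), so we compute φ⁻¹(15): 15 lies in (−∞, 18), so solve 5x − 7 = 15: x = (15 + 7)/5 = 22/5.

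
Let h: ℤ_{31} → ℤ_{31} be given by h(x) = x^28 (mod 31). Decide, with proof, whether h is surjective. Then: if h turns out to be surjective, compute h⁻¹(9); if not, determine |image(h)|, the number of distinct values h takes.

h(15): Repeated squaring mod 31: 15^1 ≡ 15, 15^2 ≡ 15² = 225 ≡ 8, 15^4 ≡ 8² = 64 ≡ 2, 15^8 ≡ 2² = 4, 15^16 ≡ 4² = 16. Since 28 = 16 + 8 + 4, 15^28 ≡ 16·4·2: 16·4 = 64 ≡ 2, then 2·2 = 4. So 15^28 ≡ 4 (mod 31).
h(16): Repeated squaring mod 31: 16^1 ≡ 16, 16^2 ≡ 16² = 256 ≡ 8, 16^4 ≡ 8² = 64 ≡ 2, 16^8 ≡ 2² = 4, 16^16 ≡ 4² = 16. Since 28 = 16 + 8 + 4, 16^28 ≡ 16·4·2: 16·4 = 64 ≡ 2, then 2·2 = 4. So 16^28 ≡ 4 (mod 31).
So h(15) = h(16) = 4 while 15 ≠ 16, therefore h is not injective.
A non-injective map from the 31-element set ℤ_{31} to itself takes at most 30 distinct values, so it cannot be surjective. So h is not surjective.
Since h is not surjective, we determine |image(h)|. Computing x^28 mod 31 for each x (by repeated squaring, reducing mod 31 at every step), the values h(0), h(1), …, h(30) are: 0, 1, 8, 7, 2, 5, 25, 19, 16, 18, 9, 10, 14, 20, 28, 4, 4, 28, 20, 14, 10, 9, 18, 16, 19, 25, 5, 2, 7, 8, 1.
The distinct values are {0, 1, 2, 4, 5, 7, 8, 9, 10, 14, 16, 18, 19, 20, 25, 28}; there are 16 of them.

16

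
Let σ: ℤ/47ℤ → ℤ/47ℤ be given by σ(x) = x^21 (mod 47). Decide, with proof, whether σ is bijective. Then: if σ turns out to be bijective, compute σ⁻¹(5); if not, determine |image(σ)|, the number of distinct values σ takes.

13

Since 47 is prime, the nonzero elements of ℤ/47ℤ form a cyclic group of order 46.
As gcd(21, 46) = 1, raising to the 21st power is a bijection on this group: if s^21 ≡ t^21 then (st^{−1})^21 = 1, and the only element of order dividing gcd(21, 46) = 1 is 1, so s = t.
With σ(0) = 0 this makes σ injective on all of ℤ/47ℤ, hence bijective (finite equal-size domain and codomain). In particular σ is bijective.
Since σ is bijective, we find the preimage of 5. The inverse of x ↦ x^21 on (ℤ/47ℤ)^× is x ↦ x^11, because 21·11 = 231 = 5·46 + 1 ≡ 1 (mod 46) and x^{46} = 1 for x ≠ 0 (Fermat). So σ⁻¹(5) = 5^11 mod 47.
Repeated squaring mod 47: 5^1 ≡ 5, 5^2 ≡ 5² = 25, 5^4 ≡ 25² = 625 ≡ 14, 5^8 ≡ 14² = 196 ≡ 8. Since 11 = 8 + 2 + 1, 5^11 ≡ 8·25·5: 8·25 = 200 ≡ 12, then 12·5 = 60 ≡ 13. So 5^11 ≡ 13 (mod 47).
Hence σ⁻¹(5) = 13.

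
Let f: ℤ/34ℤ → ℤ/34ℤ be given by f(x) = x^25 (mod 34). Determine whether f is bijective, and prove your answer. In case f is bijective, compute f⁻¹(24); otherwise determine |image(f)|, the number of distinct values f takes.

Computing x^25 mod 34 for each x (by repeated squaring, reducing mod 34 at every step), the values f(0), f(1), …, f(33) are: 0, 1, 2, 31, 4, 29, 28, 27, 8, 9, 24, 23, 22, 13, 20, 15, 16, 17, 18, 19, 14, 21, 12, 11, 10, 25, 26, 7, 6, 5, 30, 3, 32, 33.
Every element of ℤ/34ℤ appears exactly once in this list, so f is a bijection, and in particular bijective.
Since f is bijective, we read off the preimage of 24 from the same table: f(10) = 24, so f⁻¹(24) = 10.

10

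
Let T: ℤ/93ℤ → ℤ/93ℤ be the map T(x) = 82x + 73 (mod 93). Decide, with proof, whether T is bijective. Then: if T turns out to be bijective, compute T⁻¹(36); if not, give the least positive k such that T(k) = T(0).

71

Suppose T(u) = T(v) in ℤ/93ℤ. Then 82u + 73 ≡ 82v + 73 (mod 93), hence 82(u − v) ≡ 0 (mod 93).
Since gcd(82, 93) = 1, 82 is invertible modulo 93, therefore u − v ≡ 0 (mod 93), i.e. u = v.
We now compute 82⁻¹ mod 93 explicitly. Euclid's algorithm: 93 = 1·82 + 11, 82 = 7·11 + 5, 11 = 2·5 + 1; back-substituting gives 1 = 76·82 − 67·93, so 82⁻¹ ≡ 76 (mod 93).
Then y ↦ 76(y − 73) is a two-sided inverse to T, so every y ∈ ℤ/93ℤ has a preimage.
So T is bijective.
Since T is bijective, we compute T⁻¹(36): solve 82x + 73 ≡ 36 (mod 93), i.e. 82x ≡ 56 (mod 93).
Multiplying by 82⁻¹ = 76 gives x ≡ 76·56 = 4256 = 45·93 + 71 ≡ 71 (mod 93).
Check: T(71) = 82·71 + 73 = 5895 = 63·93 + 36 ≡ 36 (mod 93).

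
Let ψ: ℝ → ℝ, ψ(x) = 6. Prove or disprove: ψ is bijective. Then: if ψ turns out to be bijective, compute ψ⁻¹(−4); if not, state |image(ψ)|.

1

ψ(0) = 6 = ψ(1) with 0 ≠ 1, so ψ is not injective, hence not bijective.
Since ψ is not bijective, we state |image(ψ)|: the image of ψ is {6}, which has 1 element.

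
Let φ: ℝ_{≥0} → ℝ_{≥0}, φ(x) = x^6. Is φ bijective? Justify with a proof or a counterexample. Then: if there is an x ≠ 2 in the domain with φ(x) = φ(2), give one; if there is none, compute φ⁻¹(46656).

6

On ℝ_{≥0}, x ↦ x^6 is strictly increasing (injective) and for any y ∈ ℝ_{≥0} the 6th root y^{1/6} lies in ℝ_{≥0} (surjective). So φ is bijective.
Since x ↦ x^6 is strictly increasing on ℝ_{≥0}, it is injective there, so no x ≠ 2 in the domain has φ(x) = φ(2). We therefore compute φ⁻¹(46656) = 46656^{1/6} = 6 (indeed 6^6 = 46656).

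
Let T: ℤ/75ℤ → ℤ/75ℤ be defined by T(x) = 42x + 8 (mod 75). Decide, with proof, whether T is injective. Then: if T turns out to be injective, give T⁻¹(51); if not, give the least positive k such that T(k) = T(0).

25

We have gcd(42, 75) = 3 > 1. Taking a = 0 and b = 25: T(0) = 8 and T(25) = 42·25 + 8 = 1058 ≡ 8 (mod 75).
So T(0) = T(25) while 0 ≠ 25, hence T is not injective.
Since T is not injective, we find the least positive k with T(k) = T(0): this means 42k ≡ 0 (mod 75), i.e. 75 ∣ 42k. Since gcd(42, 75) = 3, dividing through by 3 this holds exactly when 25 ∣ 14k, and as gcd(14, 25) = 1, exactly when 25 ∣ k.
The smallest positive such k is 25.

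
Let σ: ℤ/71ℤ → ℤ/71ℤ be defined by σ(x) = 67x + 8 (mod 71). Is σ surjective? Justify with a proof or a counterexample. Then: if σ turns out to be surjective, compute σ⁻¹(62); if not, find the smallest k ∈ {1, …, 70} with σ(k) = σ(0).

Since gcd(67, 71) = 1, 67 is invertible modulo 71. Euclid's algorithm: 71 = 1·67 + 4, 67 = 16·4 + 3, 4 = 1·3 + 1; back-substituting gives 1 = 53·67 − 50·71, so 67⁻¹ ≡ 53 (mod 71).
For any y ∈ ℤ/71ℤ, x = 53(y − 8) mod 71 satisfies σ(x) = 67·53(y − 8) + 8 ≡ y (since 67·53 ≡ 1 mod 71). So every y has a preimage.
Hence σ is surjective.
Since σ is surjective, we find σ⁻¹(62): we need 67x ≡ 62 − 8 ≡ 54 (mod 71). Using 67⁻¹ = 53: x ≡ 53·54 = 2862 = 40·71 + 22, so x = 22.
Check: σ(22) = 67·22 + 8 = 1482 = 20·71 + 62 ≡ 62 (mod 71).

22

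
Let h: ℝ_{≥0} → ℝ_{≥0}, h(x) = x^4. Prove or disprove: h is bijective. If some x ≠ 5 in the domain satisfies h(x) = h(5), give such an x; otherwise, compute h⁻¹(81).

3

On ℝ_{≥0}, x ↦ x^4 is strictly increasing (injective) and for any y ∈ ℝ_{≥0} the 4th root y^{1/4} lies in ℝ_{≥0} (surjective). So h is bijective.
Since x ↦ x^4 is strictly increasing on ℝ_{≥0}, it is injective there, so no x ≠ 5 in the domain has h(x) = h(5). We therefore compute h⁻¹(81) = 81^{1/4} = 3 (indeed 3^4 = 81).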